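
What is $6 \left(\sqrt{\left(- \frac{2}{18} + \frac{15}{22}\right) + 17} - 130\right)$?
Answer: $-780 + \frac{7 \sqrt{1562}}{11} \approx -754.85$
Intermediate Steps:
$6 \left(\sqrt{\left(- \frac{2}{18} + \frac{15}{22}\right) + 17} - 130\right) = 6 \left(\sqrt{\left(\left(-2\right) \frac{1}{18} + 15 \cdot \frac{1}{22}\right) + 17} - 130\right) = 6 \left(\sqrt{\left(- \frac{1}{9} + \frac{15}{22}\right) + 17} - 130\right) = 6 \left(\sqrt{\frac{113}{198} + 17} - 130\right) = 6 \left(\sqrt{\frac{3479}{198}} - 130\right) = 6 \left(\frac{7 \sqrt{1562}}{66} - 130\right) = 6 \left(-130 + \frac{7 \sqrt{1562}}{66}\right) = -780 + \frac{7 \sqrt{1562}}{11}$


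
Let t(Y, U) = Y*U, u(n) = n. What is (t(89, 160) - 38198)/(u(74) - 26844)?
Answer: 11979/13385 ≈ 0.89496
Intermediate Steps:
t(Y, U) = U*Y
(t(89, 160) - 38198)/(u(74) - 26844) = (160*89 - 38198)/(74 - 26844) = (14240 - 38198)/(-26770) = -23958*(-1/26770) = 11979/13385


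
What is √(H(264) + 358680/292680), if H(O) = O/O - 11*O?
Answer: 2*I*√479495747/813 ≈ 53.868*I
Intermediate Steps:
H(O) = 1 - 11*O
√(H(264) + 358680/292680) = √((1 - 11*264) + 358680/292680) = √((1 - 2904) + 358680*(1/292680)) = √(-2903 + 2989/2439) = √(-7077428/2439) = 2*I*√479495747/813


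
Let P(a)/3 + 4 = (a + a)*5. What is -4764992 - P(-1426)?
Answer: -4722200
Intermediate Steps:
P(a) = -12 + 30*a (P(a) = -12 + 3*((a + a)*5) = -12 + 3*((2*a)*5) = -12 + 3*(10*a) = -12 + 30*a)
-4764992 - P(-1426) = -4764992 - (-12 + 30*(-1426)) = -4764992 - (-12 - 42780) = -4764992 - 1*(-42792) = -4764992 + 42792 = -4722200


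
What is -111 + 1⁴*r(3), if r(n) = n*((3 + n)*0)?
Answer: -111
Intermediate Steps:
r(n) = 0 (r(n) = n*0 = 0)
-111 + 1⁴*r(3) = -111 + 1⁴*0 = -111 + 1*0 = -111 + 0 = -111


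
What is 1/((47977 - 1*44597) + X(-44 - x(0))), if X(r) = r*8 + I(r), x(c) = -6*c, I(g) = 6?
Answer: 1/3034 ≈ 0.00032960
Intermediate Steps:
X(r) = 6 + 8*r (X(r) = r*8 + 6 = 8*r + 6 = 6 + 8*r)
1/((47977 - 1*44597) + X(-44 - x(0))) = 1/((47977 - 1*44597) + (6 + 8*(-44 - (-6)*0))) = 1/((47977 - 44597) + (6 + 8*(-44 - 1*0))) = 1/(3380 + (6 + 8*(-44 + 0))) = 1/(3380 + (6 + 8*(-44))) = 1/(3380 + (6 - 352)) = 1/(3380 - 346) = 1/3034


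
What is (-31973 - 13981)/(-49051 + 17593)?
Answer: 7659/5243 ≈ 1.4608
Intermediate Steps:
(-31973 - 13981)/(-49051 + 17593) = -45954/(-31458) = -45954*(-1/31458) = 7659/5243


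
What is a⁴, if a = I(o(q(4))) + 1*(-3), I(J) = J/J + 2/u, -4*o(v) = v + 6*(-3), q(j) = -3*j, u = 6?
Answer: 625/81 ≈ 7.7160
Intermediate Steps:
o(v) = 9/2 - v/4 (o(v) = -(v + 6*(-3))/4 = -(v - 18)/4 = -(-18 + v)/4 = 9/2 - v/4)
I(J) = 4/3 (I(J) = J/J + 2/6 = 1 + 2*(⅙) = 1 + ⅓ = 4/3)
a = -5/3 (a = 4/3 + 1*(-3) = 4/3 - 3 = -5/3 ≈ -1.6667)
a⁴ = (-5/3)⁴ = 625/81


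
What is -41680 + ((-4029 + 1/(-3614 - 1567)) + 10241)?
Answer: -183759709/5181 ≈ -35468.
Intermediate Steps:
-41680 + ((-4029 + 1/(-3614 - 1567)) + 10241) = -41680 + ((-4029 + 1/(-5181)) + 10241) = -41680 + ((-4029 - 1/5181) + 10241) = -41680 + (-20874250/5181 + 10241) = -41680 + 32184371/5181 = -183759709/5181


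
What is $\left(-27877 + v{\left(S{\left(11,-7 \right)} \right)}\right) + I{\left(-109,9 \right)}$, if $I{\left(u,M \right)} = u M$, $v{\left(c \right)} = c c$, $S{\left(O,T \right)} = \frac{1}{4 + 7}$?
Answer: $- \frac{3491817}{121} \approx -28858.0$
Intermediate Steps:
$S{\left(O,T \right)} = \frac{1}{11}$
$v{\left(c \right)} = c^{2}$
$I{\left(u,M \right)} = M u$
$\left(-27877 + v{\left(S{\left(11,-7 \right)} \right)}\right) + I{\left(-109,9 \right)} = \left(-27877 + \left(\frac{1}{11}\right)^{2}\right) + 9 \left(-109\right) = \left(-27877 + \frac{1}{121}\right) - 981 = - \frac{3373116}{121} - 981 = - \frac{3491817}{121}$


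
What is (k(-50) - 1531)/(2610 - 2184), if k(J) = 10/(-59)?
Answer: -30113/8378 ≈ -3.5943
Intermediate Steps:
k(J) = -10/59 (k(J) = 10*(-1/59) = -10/59)
(k(-50) - 1531)/(2610 - 2184) = (-10/59 - 1531)/(2610 - 2184) = -90339/59/426 = -90339/59*1/426 = -30113/8378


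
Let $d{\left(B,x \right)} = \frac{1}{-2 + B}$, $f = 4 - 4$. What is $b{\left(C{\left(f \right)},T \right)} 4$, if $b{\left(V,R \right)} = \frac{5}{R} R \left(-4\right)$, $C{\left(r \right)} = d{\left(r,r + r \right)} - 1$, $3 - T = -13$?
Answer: $-80$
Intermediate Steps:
$T = 16$ ($T = 3 - -13 = 3 + 13 = 16$)
$f = 0$ ($f = 4 - 4 = 0$)
$C{\left(r \right)} = -1 + \frac{1}{-2 + r}$ ($C{\left(r \right)} = \frac{1}{-2 + r} - 1 = -1 + \frac{1}{-2 + r}$)
$b{\left(V,R \right)} = -20$ ($b{\left(V,R \right)} = 5 \left(-4\right) = -20$)
$b{\left(C{\left(f \right)},T \right)} 4 = \left(-20\right) 4 = -80$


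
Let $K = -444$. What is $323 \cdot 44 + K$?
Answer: $13768$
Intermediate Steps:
$323 \cdot 44 + K = 323 \cdot 44 - 444 = 14212 - 444 = 13768$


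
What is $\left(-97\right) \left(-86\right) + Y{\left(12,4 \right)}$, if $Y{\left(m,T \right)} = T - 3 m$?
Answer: $8310$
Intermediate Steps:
$\left(-97\right) \left(-86\right) + Y{\left(12,4 \right)} = \left(-97\right) \left(-86\right) + \left(4 - 36\right) = 8342 + \left(4 - 36\right) = 8342 - 32 = 8310$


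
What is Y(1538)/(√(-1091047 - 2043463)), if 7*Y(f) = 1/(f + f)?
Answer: -I*√3134510/67492269320 ≈ -2.6232e-8*I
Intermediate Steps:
Y(f) = 1/(14*f) (Y(f) = 1/(7*(f + f)) = 1/(7*((2*f))) = (1/(2*f))/7 = 1/(14*f))
Y(1538)/(√(-1091047 - 2043463)) = ((1/14)/1538)/(√(-1091047 - 2043463)) = ((1/14)*(1/1538))/(√(-3134510)) = 1/(21532*((I*√3134510))) = (-I*√3134510/3134510)/21532 = -I*√3134510/67492269320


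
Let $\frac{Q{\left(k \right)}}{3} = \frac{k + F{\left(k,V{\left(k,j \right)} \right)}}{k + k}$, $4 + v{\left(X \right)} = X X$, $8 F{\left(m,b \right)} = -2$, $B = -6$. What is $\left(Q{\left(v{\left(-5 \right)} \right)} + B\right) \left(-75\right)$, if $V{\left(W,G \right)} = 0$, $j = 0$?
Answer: $\frac{18975}{56} \approx 338.84$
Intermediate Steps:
$F{\left(m,b \right)} = - \frac{1}{4}$ ($F{\left(m,b \right)} = \frac{1}{8} \left(-2\right) = - \frac{1}{4}$)
$v{\left(X \right)} = -4 + X^{2}$ ($v{\left(X \right)} = -4 + X X = -4 + X^{2}$)
$Q{\left(k \right)} = \frac{3 \left(- \frac{1}{4} + k\right)}{2 k}$ ($Q{\left(k \right)} = 3 \frac{k - \frac{1}{4}}{k + k} = 3 \frac{- \frac{1}{4} + k}{2 k} = \frac{3 \left(- \frac{1}{4} + k\right)}{2 k}$)
$\left(Q{\left(v{\left(-5 \right)} \right)} + B\right) \left(-75\right) = \left(\frac{3 \left(-1 + 4 \left(-4 + \left(-5\right)^{2}\right)\right)}{8 \left(-4 + \left(-5\right)^{2}\right)} - 6\right) \left(-75\right) = \left(\frac{3 \left(-1 + 4 \left(-4 + 25\right)\right)}{8 \left(-4 + 25\right)} - 6\right) \left(-75\right) = \left(\frac{3 \left(-1 + 4 \cdot 21\right)}{8 \cdot 21} - 6\right) \left(-75\right) = \left(\frac{3}{8} \cdot \frac{1}{21} \left(-1 + 84\right) - 6\right) \left(-75\right) = \left(\frac{3}{8} \cdot \frac{1}{21} \cdot 83 - 6\right) \left(-75\right) = \left(\frac{83}{56} - 6\right) \left(-75\right) = \left(- \frac{253}{56}\right) \left(-75\right) = \frac{18975}{56}$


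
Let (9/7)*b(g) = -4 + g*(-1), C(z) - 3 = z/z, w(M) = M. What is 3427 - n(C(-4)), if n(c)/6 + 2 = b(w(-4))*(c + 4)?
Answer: 3439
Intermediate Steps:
C(z) = 4 (C(z) = 3 + z/z = 3 + 1 = 4)
b(g) = -28/9 - 7*g/9 (b(g) = 7*(-4 + g*(-1))/9 = 7*(-4 - g)/9 = -28/9 - 7*g/9)
n(c) = -12 (n(c) = -12 + 6*((-28/9 - 7/9*(-4))*(c + 4)) = -12 + 6*((-28/9 + 28/9)*(4 + c)) = -12 + 6*(0*(4 + c)) = -12 + 6*0 = -12 + 0 = -12)
3427 - n(C(-4)) = 3427 - 1*(-12) = 3427 + 12 = 3439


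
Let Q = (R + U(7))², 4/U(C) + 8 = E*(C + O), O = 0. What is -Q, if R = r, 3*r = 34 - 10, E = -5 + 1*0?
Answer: -115600/1849 ≈ -62.520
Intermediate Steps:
E = -5 (E = -5 + 0 = -5)
U(C) = 4/(-8 - 5*C) (U(C) = 4/(-8 - 5*(C + 0)) = 4/(-8 - 5*C))
r = 8 (r = (34 - 10)/3 = (⅓)*24 = 8)
R = 8
Q = 115600/1849 (Q = (8 + 4/(-8 - 5*7))² = (8 + 4/(-8 - 35))² = (8 + 4/(-43))² = (8 + 4*(-1/43))² = (8 - 4/43)² = (340/43)² = 115600/1849 ≈ 62.520)
-Q = -1*115600/1849 = -115600/1849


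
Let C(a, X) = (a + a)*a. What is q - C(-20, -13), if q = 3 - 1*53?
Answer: -850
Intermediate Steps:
q = -50 (q = 3 - 53 = -50)
C(a, X) = 2*a**2 (C(a, X) = (2*a)*a = 2*a**2)
q - C(-20, -13) = -50 - 2*(-20)**2 = -50 - 2*400 = -50 - 1*800 = -50 - 800 = -850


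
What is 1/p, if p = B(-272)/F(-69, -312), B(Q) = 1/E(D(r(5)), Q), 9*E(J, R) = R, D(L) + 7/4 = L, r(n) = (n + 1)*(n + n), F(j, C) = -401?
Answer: 109072/9 ≈ 12119.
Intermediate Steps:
r(n) = 2*n*(1 + n) (r(n) = (1 + n)*(2*n) = 2*n*(1 + n))
D(L) = -7/4 + L
E(J, R) = R/9
B(Q) = 9/Q (B(Q) = 1/(Q/9) = 9/Q)
p = 9/109072 (p = (9/(-272))/(-401) = (9*(-1/272))*(-1/401) = -9/272*(-1/401) = 9/109072 ≈ 8.2514e-5)
1/p = 1/(9/109072) = 109072/9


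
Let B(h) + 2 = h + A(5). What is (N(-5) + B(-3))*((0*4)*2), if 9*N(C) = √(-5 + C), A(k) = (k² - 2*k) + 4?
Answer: 0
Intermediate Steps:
A(k) = 4 + k² - 2*k
B(h) = 17 + h (B(h) = -2 + (h + (4 + 5² - 2*5)) = -2 + (h + (4 + 25 - 10)) = -2 + (h + 19) = -2 + (19 + h) = 17 + h)
N(C) = √(-5 + C)/9
(N(-5) + B(-3))*((0*4)*2) = (√(-5 - 5)/9 + (17 - 3))*((0*4)*2) = (√(-10)/9 + 14)*(0*2) = ((I*√10)/9 + 14)*0 = (I*√10/9 + 14)*0 = (14 + I*√10/9)*0 = 0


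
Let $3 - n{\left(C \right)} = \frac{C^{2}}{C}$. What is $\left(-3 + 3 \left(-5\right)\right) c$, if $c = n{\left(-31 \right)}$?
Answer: $-612$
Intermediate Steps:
$n{\left(C \right)} = 3 - C$ ($n{\left(C \right)} = 3 - \frac{C^{2}}{C} = 3 - C$)
$c = 34$ ($c = 3 - -31 = 3 + 31 = 34$)
$\left(-3 + 3 \left(-5\right)\right) c = \left(-3 + 3 \left(-5\right)\right) 34 = \left(-3 - 15\right) 34 = \left(-18\right) 34 = -612$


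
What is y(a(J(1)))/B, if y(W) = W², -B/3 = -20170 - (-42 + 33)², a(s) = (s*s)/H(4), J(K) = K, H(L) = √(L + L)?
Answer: 1/486024 ≈ 2.0575e-6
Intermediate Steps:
H(L) = √2*√L (H(L) = √(2*L) = √2*√L)
a(s) = √2*s²/4 (a(s) = (s*s)/((√2*√4)) = s²/((√2*2)) = s²/((2*√2)) = s²*(√2/4) = √2*s²/4)
B = 60753 (B = -3*(-20170 - (-42 + 33)²) = -3*(-20170 - 1*(-9)²) = -3*(-20170 - 1*81) = -3*(-20170 - 81) = -3*(-20251) = 60753)
y(a(J(1)))/B = ((¼)*√2*1²)²/60753 = ((¼)*√2*1)²*(1/60753) = (√2/4)²*(1/60753) = (⅛)*(1/60753) = 1/486024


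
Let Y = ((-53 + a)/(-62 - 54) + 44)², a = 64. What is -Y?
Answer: -25938649/13456 ≈ -1927.7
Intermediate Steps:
Y = 25938649/13456 (Y = ((-53 + 64)/(-62 - 54) + 44)² = (11/(-116) + 44)² = (11*(-1/116) + 44)² = (-11/116 + 44)² = (5093/116)² = 25938649/13456 ≈ 1927.7)
-Y = -1*25938649/13456 = -25938649/13456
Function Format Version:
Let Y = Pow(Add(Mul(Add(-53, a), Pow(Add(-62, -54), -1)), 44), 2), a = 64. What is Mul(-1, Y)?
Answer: Rational(-25938649, 13456) ≈ -1927.7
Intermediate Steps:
Y = Rational(25938649, 13456) (Y = Pow(Add(Mul(Add(-53, 64), Pow(Add(-62, -54), -1)), 44), 2) = Pow(Add(Mul(11, Pow(-116, -1)), 44), 2) = Pow(Add(Mul(11, Rational(-1, 116)), 44), 2) = Pow(Add(Rational(-11, 116), 44), 2) = Pow(Rational(5093, 116), 2) = Rational(25938649, 13456) ≈ 1927.7)
Mul(-1, Y) = Mul(-1, Rational(25938649, 13456)) = Rational(-25938649, 13456)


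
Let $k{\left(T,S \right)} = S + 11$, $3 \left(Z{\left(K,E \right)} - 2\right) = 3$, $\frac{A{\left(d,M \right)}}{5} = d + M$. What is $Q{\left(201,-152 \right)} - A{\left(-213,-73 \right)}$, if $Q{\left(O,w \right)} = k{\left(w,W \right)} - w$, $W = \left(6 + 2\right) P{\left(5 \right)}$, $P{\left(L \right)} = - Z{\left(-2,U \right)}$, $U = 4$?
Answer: $1569$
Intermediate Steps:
$A{\left(d,M \right)} = 5 M + 5 d$ ($A{\left(d,M \right)} = 5 \left(d + M\right) = 5 \left(M + d\right) = 5 M + 5 d$)
$Z{\left(K,E \right)} = 3$ ($Z{\left(K,E \right)} = 2 + \frac{1}{3} \cdot 3 = 2 + 1 = 3$)
$P{\left(L \right)} = -3$ ($P{\left(L \right)} = \left(-1\right) 3 = -3$)
$W = -24$ ($W = \left(6 + 2\right) \left(-3\right) = 8 \left(-3\right) = -24$)
$k{\left(T,S \right)} = 11 + S$
$Q{\left(O,w \right)} = -13 - w$ ($Q{\left(O,w \right)} = \left(11 - 24\right) - w = -13 - w$)
$Q{\left(201,-152 \right)} - A{\left(-213,-73 \right)} = \left(-13 - -152\right) - \left(5 \left(-73\right) + 5 \left(-213\right)\right) = \left(-13 + 152\right) - \left(-365 - 1065\right) = 139 - -1430 = 139 + 1430 = 1569$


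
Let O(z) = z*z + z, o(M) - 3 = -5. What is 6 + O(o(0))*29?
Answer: 64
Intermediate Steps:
o(M) = -2 (o(M) = 3 - 5 = -2)
O(z) = z + z² (O(z) = z² + z = z + z²)
6 + O(o(0))*29 = 6 - 2*(1 - 2)*29 = 6 - 2*(-1)*29 = 6 + 2*29 = 6 + 58 = 64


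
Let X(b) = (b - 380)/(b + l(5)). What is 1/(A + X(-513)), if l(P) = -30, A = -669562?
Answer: -543/363571273 ≈ -1.4935e-6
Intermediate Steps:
X(b) = (-380 + b)/(-30 + b) (X(b) = (b - 380)/(b - 30) = (-380 + b)/(-30 + b))
1/(A + X(-513)) = 1/(-669562 + (-380 - 513)/(-30 - 513)) = 1/(-669562 - 893/(-543)) = 1/(-669562 - 1/543*(-893)) = 1/(-669562 + 893/543) = 1/(-363571273/543) = -543/363571273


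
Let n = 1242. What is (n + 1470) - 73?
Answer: 2639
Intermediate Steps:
(n + 1470) - 73 = (1242 + 1470) - 73 = 2712 - 73 = 2639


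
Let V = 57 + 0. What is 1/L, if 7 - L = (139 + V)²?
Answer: -1/38409 ≈ -2.6036e-5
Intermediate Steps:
V = 57
L = -38409 (L = 7 - (139 + 57)² = 7 - 1*196² = 7 - 1*38416 = 7 - 38416 = -38409)
1/L = 1/(-38409) = -1/38409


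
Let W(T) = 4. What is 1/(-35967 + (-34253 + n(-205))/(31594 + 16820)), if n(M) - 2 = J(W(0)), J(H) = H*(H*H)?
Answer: -48414/1741340525 ≈ -2.7803e-5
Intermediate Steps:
J(H) = H³ (J(H) = H*H² = H³)
n(M) = 66 (n(M) = 2 + 4³ = 2 + 64 = 66)
1/(-35967 + (-34253 + n(-205))/(31594 + 16820)) = 1/(-35967 + (-34253 + 66)/(31594 + 16820)) = 1/(-35967 - 34187/48414) = 1/(-1741340525/48414) = -48414/1741340525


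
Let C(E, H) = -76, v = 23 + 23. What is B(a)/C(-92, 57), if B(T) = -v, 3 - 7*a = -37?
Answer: 23/38 ≈ 0.60526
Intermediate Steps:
a = 40/7 (a = 3/7 - ⅐*(-37) = 3/7 + 37/7 = 40/7 ≈ 5.7143)
v = 46
B(T) = -46 (B(T) = -1*46 = -46)
B(a)/C(-92, 57) = -46/(-76) = -46*(-1/76) = 23/38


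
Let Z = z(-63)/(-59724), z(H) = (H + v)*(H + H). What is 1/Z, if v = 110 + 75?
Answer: 237/61 ≈ 3.8852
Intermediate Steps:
v = 185
z(H) = 2*H*(185 + H) (z(H) = (H + 185)*(H + H) = (185 + H)*(2*H) = 2*H*(185 + H))
Z = 61/237 (Z = (2*(-63)*(185 - 63))/(-59724) = (2*(-63)*122)*(-1/59724) = -15372*(-1/59724) = 61/237 ≈ 0.25738)
1/Z = 1/(61/237) = 237/61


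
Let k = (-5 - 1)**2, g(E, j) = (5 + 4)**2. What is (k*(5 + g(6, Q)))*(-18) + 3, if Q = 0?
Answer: -55725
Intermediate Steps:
g(E, j) = 81 (g(E, j) = 9**2 = 81)
k = 36 (k = (-6)**2 = 36)
(k*(5 + g(6, Q)))*(-18) + 3 = (36*(5 + 81))*(-18) + 3 = (36*86)*(-18) + 3 = 3096*(-18) + 3 = -55728 + 3 = -55725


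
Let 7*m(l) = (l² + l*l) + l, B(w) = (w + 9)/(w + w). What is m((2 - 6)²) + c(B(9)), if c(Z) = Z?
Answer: 535/7 ≈ 76.429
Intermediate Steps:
B(w) = (9 + w)/(2*w) (B(w) = (9 + w)/((2*w)) = (9 + w)*(1/(2*w)) = (9 + w)/(2*w))
m(l) = l/7 + 2*l²/7 (m(l) = ((l² + l*l) + l)/7 = ((l² + l²) + l)/7 = (2*l² + l)/7 = (l + 2*l²)/7 = l/7 + 2*l²/7)
m((2 - 6)²) + c(B(9)) = (2 - 6)²*(1 + 2*(2 - 6)²)/7 + (½)*(9 + 9)/9 = (⅐)*(-4)²*(1 + 2*(-4)²) + (½)*(⅑)*18 = (⅐)*16*(1 + 2*16) + 1 = (⅐)*16*(1 + 32) + 1 = (⅐)*16*33 + 1 = 528/7 + 1 = 535/7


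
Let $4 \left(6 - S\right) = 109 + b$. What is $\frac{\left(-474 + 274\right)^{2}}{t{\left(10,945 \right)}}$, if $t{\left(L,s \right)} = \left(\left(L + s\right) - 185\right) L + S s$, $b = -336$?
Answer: $\frac{32000}{53599} \approx 0.59703$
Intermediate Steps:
$S = \frac{251}{4}$ ($S = 6 - \frac{109 - 336}{4} = 6 - - \frac{227}{4} = 6 + \frac{227}{4} = \frac{251}{4} \approx 62.75$)
$t{\left(L,s \right)} = \frac{251 s}{4} + L \left(-185 + L + s\right)$ ($t{\left(L,s \right)} = \left(\left(L + s\right) - 185\right) L + \frac{251 s}{4} = \left(-185 + L + s\right) L + \frac{251 s}{4} = L \left(-185 + L + s\right) + \frac{251 s}{4} = \frac{251 s}{4} + L \left(-185 + L + s\right)$)
$\frac{\left(-474 + 274\right)^{2}}{t{\left(10,945 \right)}} = \frac{\left(-474 + 274\right)^{2}}{10^{2} - 1850 + \frac{251}{4} \cdot 945 + 10 \cdot 945} = \frac{\left(-200\right)^{2}}{100 - 1850 + \frac{237195}{4} + 9450} = \frac{40000}{\frac{267995}{4}} = 40000 \cdot \frac{4}{267995} = \frac{32000}{53599}$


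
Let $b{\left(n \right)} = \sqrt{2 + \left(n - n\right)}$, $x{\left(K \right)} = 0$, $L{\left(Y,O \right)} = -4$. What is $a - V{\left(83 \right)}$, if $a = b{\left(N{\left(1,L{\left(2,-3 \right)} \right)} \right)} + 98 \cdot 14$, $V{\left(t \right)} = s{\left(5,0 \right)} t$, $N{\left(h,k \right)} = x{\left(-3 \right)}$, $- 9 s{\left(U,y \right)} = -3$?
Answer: $\frac{4033}{3} + \sqrt{2} \approx 1345.7$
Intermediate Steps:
$s{\left(U,y \right)} = \frac{1}{3}$ ($s{\left(U,y \right)} = \left(- \frac{1}{9}\right) \left(-3\right) = \frac{1}{3}$)
$N{\left(h,k \right)} = 0$
$b{\left(n \right)} = \sqrt{2}$ ($b{\left(n \right)} = \sqrt{2 + 0} = \sqrt{2}$)
$V{\left(t \right)} = \frac{t}{3}$
$a = 1372 + \sqrt{2}$ ($a = \sqrt{2} + 98 \cdot 14 = \sqrt{2} + 1372 = 1372 + \sqrt{2} \approx 1373.4$)
$a - V{\left(83 \right)} = \left(1372 + \sqrt{2}\right) - \frac{1}{3} \cdot 83 = \left(1372 + \sqrt{2}\right) - \frac{83}{3} = \frac{4033}{3} + \sqrt{2}$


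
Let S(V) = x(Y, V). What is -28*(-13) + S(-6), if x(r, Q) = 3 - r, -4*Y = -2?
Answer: 733/2 ≈ 366.50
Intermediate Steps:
Y = ½ (Y = -¼*(-2) = ½ ≈ 0.50000)
S(V) = 5/2 (S(V) = 3 - 1*½ = 3 - ½ = 5/2)
-28*(-13) + S(-6) = -28*(-13) + 5/2 = 364 + 5/2 = 733/2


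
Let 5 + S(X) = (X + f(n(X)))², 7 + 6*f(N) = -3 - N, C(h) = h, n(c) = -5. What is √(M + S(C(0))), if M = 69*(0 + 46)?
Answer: √114109/6 ≈ 56.300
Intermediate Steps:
f(N) = -5/3 - N/6 (f(N) = -7/6 + (-3 - N)/6 = -7/6 + (-½ - N/6) = -5/3 - N/6)
M = 3174 (M = 69*46 = 3174)
S(X) = -5 + (-⅚ + X)² (S(X) = -5 + (X + (-5/3 - ⅙*(-5)))² = -5 + (X + (-5/3 + ⅚))² = -5 + (X - ⅚)² = -5 + (-⅚ + X)²)
√(M + S(C(0))) = √(3174 + (-5 + (-5 + 6*0)²/36)) = √(3174 + (-5 + (-5 + 0)²/36)) = √(3174 + (-5 + (1/36)*(-5)²)) = √(3174 + (-5 + (1/36)*25)) = √(3174 + (-5 + 25/36)) = √(3174 - 155/36) = √(114109/36) = √114109/6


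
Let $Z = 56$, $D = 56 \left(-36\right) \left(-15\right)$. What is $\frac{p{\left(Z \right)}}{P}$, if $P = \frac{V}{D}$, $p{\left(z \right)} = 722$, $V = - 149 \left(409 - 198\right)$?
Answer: $- \frac{21833280}{31439} \approx -694.46$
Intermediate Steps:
$D = 30240$ ($D = \left(-2016\right) \left(-15\right) = 30240$)
$V = -31439$ ($V = \left(-149\right) 211 = -31439$)
$P = - \frac{31439}{30240} \approx -1.0396$
$\frac{p{\left(Z \right)}}{P} = \frac{722}{- \frac{31439}{30240}} = 722 \left(- \frac{30240}{31439}\right) = - \frac{21833280}{31439}$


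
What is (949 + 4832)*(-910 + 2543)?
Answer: 9440373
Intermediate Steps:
(949 + 4832)*(-910 + 2543) = 5781*1633 = 9440373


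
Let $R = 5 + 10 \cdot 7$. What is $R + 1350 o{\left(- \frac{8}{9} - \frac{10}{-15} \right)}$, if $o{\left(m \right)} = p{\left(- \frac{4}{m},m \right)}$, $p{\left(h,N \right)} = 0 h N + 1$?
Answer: $1425$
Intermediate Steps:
$p{\left(h,N \right)} = 1$ ($p{\left(h,N \right)} = 0 N + 1 = 0 + 1 = 1$)
$R = 75$ ($R = 5 + 70 = 75$)
$o{\left(m \right)} = 1$
$R + 1350 o{\left(- \frac{8}{9} - \frac{10}{-15} \right)} = 75 + 1350 \cdot 1 = 75 + 1350 = 1425$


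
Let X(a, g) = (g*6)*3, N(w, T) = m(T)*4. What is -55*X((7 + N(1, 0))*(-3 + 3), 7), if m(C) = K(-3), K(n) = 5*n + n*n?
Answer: -6930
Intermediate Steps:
K(n) = n² + 5*n (K(n) = 5*n + n² = n² + 5*n)
m(C) = -6 (m(C) = -3*(5 - 3) = -3*2 = -6)
N(w, T) = -24 (N(w, T) = -6*4 = -24)
X(a, g) = 18*g (X(a, g) = (6*g)*3 = 18*g)
-55*X((7 + N(1, 0))*(-3 + 3), 7) = -990*7 = -55*126 = -6930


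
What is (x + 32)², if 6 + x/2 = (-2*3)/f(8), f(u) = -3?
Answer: 576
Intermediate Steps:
x = -8 (x = -12 + 2*(-2*3/(-3)) = -12 + 2*(-6*(-⅓)) = -12 + 2*2 = -12 + 4 = -8)
(x + 32)² = (-8 + 32)² = 24² = 576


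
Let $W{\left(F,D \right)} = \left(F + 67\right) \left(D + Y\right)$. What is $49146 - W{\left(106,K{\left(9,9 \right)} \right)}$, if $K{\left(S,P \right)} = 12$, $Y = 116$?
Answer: $27002$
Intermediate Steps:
$W{\left(F,D \right)} = \left(67 + F\right) \left(116 + D\right)$ ($W{\left(F,D \right)} = \left(F + 67\right) \left(D + 116\right) = \left(67 + F\right) \left(116 + D\right)$)
$49146 - W{\left(106,K{\left(9,9 \right)} \right)} = 49146 - \left(7772 + 67 \cdot 12 + 116 \cdot 106 + 12 \cdot 106\right) = 49146 - \left(7772 + 804 + 12296 + 1272\right) = 49146 - 22144 = 27002$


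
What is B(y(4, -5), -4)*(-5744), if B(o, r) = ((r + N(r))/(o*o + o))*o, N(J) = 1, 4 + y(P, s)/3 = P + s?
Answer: -8616/7 ≈ -1230.9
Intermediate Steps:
y(P, s) = -12 + 3*P + 3*s (y(P, s) = -12 + 3*(P + s) = -12 + (3*P + 3*s) = -12 + 3*P + 3*s)
B(o, r) = o*(1 + r)/(o + o²) (B(o, r) = ((r + 1)/(o*o + o))*o = ((1 + r)/(o² + o))*o = ((1 + r)/(o + o²))*o = o*(1 + r)/(o + o²))
B(y(4, -5), -4)*(-5744) = ((1 - 4)/(1 + (-12 + 3*4 + 3*(-5))))*(-5744) = (-3/(1 + (-12 + 12 - 15)))*(-5744) = (-3/(1 - 15))*(-5744) = (-3/(-14))*(-5744) = -1/14*(-3)*(-5744) = (3/14)*(-5744) = -8616/7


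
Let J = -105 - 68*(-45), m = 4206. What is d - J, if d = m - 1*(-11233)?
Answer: 12484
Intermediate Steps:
d = 15439 (d = 4206 - 1*(-11233) = 4206 + 11233 = 15439)
J = 2955 (J = -105 + 3060 = 2955)
d - J = 15439 - 1*2955 = 15439 - 2955 = 12484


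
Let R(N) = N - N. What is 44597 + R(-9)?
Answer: 44597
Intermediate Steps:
R(N) = 0
44597 + R(-9) = 44597 + 0 = 44597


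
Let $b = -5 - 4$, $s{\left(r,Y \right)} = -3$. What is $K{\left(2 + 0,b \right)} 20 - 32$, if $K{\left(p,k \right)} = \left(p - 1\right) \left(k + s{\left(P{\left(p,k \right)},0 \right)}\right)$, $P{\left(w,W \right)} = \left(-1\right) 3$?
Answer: $-272$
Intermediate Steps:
$P{\left(w,W \right)} = -3$
$b = -9$ ($b = -5 - 4 = -9$)
$K{\left(p,k \right)} = \left(-1 + p\right) \left(-3 + k\right)$ ($K{\left(p,k \right)} = \left(p - 1\right) \left(k - 3\right) = \left(-1 + p\right) \left(-3 + k\right)$)
$K{\left(2 + 0,b \right)} 20 - 32 = \left(3 - -9 - 3 \left(2 + 0\right) - 9 \left(2 + 0\right)\right) 20 - 32 = \left(3 + 9 - 6 - 18\right) 20 - 32 = \left(-12\right) 20 - 32 = -240 - 32 = -272$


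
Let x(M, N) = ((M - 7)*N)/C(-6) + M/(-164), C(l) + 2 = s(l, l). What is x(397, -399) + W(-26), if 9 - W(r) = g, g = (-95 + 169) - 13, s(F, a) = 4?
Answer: -12768945/164 ≈ -77859.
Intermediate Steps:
C(l) = 2 (C(l) = -2 + 4 = 2)
g = 61 (g = 74 - 13 = 61)
x(M, N) = -M/164 + N*(-7 + M)/2 (x(M, N) = ((M - 7)*N)/2 + M/(-164) = ((-7 + M)*N)*(1/2) + M*(-1/164) = (N*(-7 + M))*(1/2) - M/164 = N*(-7 + M)/2 - M/164 = -M/164 + N*(-7 + M)/2)
W(r) = -52 (W(r) = 9 - 1*61 = 9 - 61 = -52)
x(397, -399) + W(-26) = (-7/2*(-399) - 1/164*397 + (1/2)*397*(-399)) - 52 = (2793/2 - 397/164 - 158403/2) - 52 = -12760417/164 - 52 = -12768945/164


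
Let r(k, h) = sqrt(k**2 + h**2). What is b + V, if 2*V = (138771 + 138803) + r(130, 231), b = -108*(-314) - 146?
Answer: 172553 + sqrt(70261)/2 ≈ 1.7269e+5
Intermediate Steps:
r(k, h) = sqrt(h**2 + k**2)
b = 33766 (b = 33912 - 146 = 33766)
V = 138787 + sqrt(70261)/2 (V = ((138771 + 138803) + sqrt(231**2 + 130**2))/2 = (277574 + sqrt(53361 + 16900))/2 = (277574 + sqrt(70261))/2 = 138787 + sqrt(70261)/2 ≈ 1.3892e+5)
b + V = 33766 + (138787 + sqrt(70261)/2) = 172553 + sqrt(70261)/2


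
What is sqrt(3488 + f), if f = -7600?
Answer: 4*I*sqrt(257) ≈ 64.125*I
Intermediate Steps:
sqrt(3488 + f) = sqrt(3488 - 7600) = sqrt(-4112) = 4*I*sqrt(257)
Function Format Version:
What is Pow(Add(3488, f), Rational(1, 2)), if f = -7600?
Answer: Mul(4, I, Pow(257, Rational(1, 2))) ≈ Mul(64.125, I)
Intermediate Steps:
Pow(Add(3488, f), Rational(1, 2)) = Pow(Add(3488, -7600), Rational(1, 2)) = Pow(-4112, Rational(1, 2)) = Mul(4, I, Pow(257, Rational(1, 2)))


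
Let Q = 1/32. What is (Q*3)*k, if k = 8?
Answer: 3/4 ≈ 0.75000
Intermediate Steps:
Q = 1/32 ≈ 0.031250
(Q*3)*k = ((1/32)*3)*8 = (3/32)*8 = 3/4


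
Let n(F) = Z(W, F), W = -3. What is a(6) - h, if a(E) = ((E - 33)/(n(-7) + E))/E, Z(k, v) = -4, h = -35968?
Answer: 143863/4 ≈ 35966.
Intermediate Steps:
n(F) = -4
a(E) = (-33 + E)/(E*(-4 + E)) (a(E) = ((E - 33)/(-4 + E))/E = ((-33 + E)/(-4 + E))/E = (-33 + E)/(E*(-4 + E)))
a(6) - h = (-33 + 6)/(6*(-4 + 6)) - 1*(-35968) = (⅙)*(-27)/2 + 35968 = (⅙)*(½)*(-27) + 35968 = -9/4 + 35968 = 143863/4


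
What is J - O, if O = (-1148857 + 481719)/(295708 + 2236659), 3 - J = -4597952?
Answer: 11643710176623/2532367 ≈ 4.5980e+6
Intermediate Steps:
J = 4597955 (J = 3 - 1*(-4597952) = 3 + 4597952 = 4597955)
O = -667138/2532367 ≈ -0.26344
J - O = 4597955 - 1*(-667138/2532367) = 4597955 + 667138/2532367 = 11643710176623/2532367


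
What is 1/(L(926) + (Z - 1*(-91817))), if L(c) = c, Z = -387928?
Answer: -1/295185 ≈ -3.3877e-6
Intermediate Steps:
1/(L(926) + (Z - 1*(-91817))) = 1/(926 + (-387928 - 1*(-91817))) = 1/(926 + (-387928 + 91817)) = 1/(926 - 296111) = 1/(-295185) = -1/295185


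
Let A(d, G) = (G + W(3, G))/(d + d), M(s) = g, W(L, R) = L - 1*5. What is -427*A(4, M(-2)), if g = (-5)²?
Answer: -9821/8 ≈ -1227.6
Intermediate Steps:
W(L, R) = -5 + L (W(L, R) = L - 5 = -5 + L)
g = 25
M(s) = 25
A(d, G) = (-2 + G)/(2*d) (A(d, G) = (G + (-5 + 3))/(d + d) = (G - 2)/((2*d)) = (-2 + G)*(1/(2*d)) = (-2 + G)/(2*d))
-427*A(4, M(-2)) = -427*(-2 + 25)/(2*4) = -427*23/(2*4) = -427*23/8 = -9821/8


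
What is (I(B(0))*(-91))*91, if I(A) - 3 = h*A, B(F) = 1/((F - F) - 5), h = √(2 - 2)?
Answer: -24843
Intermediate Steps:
h = 0 (h = √0 = 0)
B(F) = -⅕ (B(F) = 1/(0 - 5) = 1/(-5) = -⅕)
I(A) = 3 (I(A) = 3 + 0*A = 3 + 0 = 3)
(I(B(0))*(-91))*91 = (3*(-91))*91 = -273*91 = -24843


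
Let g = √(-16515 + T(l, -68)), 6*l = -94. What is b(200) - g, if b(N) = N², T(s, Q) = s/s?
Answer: 40000 - I*√16514 ≈ 40000.0 - 128.51*I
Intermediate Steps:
l = -47/3 (l = (⅙)*(-94) = -47/3 ≈ -15.667)
T(s, Q) = 1
g = I*√16514 (g = √(-16515 + 1) = √(-16514) = I*√16514 ≈ 128.51*I)
b(200) - g = 200² - I*√16514 = 40000 - I*√16514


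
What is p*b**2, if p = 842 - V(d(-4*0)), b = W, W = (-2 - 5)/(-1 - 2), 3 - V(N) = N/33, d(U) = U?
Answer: 41111/9 ≈ 4567.9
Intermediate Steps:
V(N) = 3 - N/33
W = 7/3 (W = -7/(-3) = -7*(-1/3) = 7/3 ≈ 2.3333)
b = 7/3 ≈ 2.3333
p = 839 (p = 842 - (3 - (-4)*0/33) = 842 - (3 - 1/33*0) = 842 - (3 + 0) = 842 - 1*3 = 842 - 3 = 839)
p*b**2 = 839*(7/3)**2 = 839*(49/9) = 41111/9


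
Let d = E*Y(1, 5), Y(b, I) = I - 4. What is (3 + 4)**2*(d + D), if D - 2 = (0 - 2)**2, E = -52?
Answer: -2254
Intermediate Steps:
Y(b, I) = -4 + I
D = 6 (D = 2 + (0 - 2)**2 = 2 + (-2)**2 = 2 + 4 = 6)
d = -52 (d = -52*(-4 + 5) = -52*1 = -52)
(3 + 4)**2*(d + D) = (3 + 4)**2*(-52 + 6) = 7**2*(-46) = 49*(-46) = -2254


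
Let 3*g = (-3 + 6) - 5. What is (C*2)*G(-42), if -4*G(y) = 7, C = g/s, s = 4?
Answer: 7/12 ≈ 0.58333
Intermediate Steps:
g = -⅔ (g = ((-3 + 6) - 5)/3 = (3 - 5)/3 = (⅓)*(-2) = -⅔ ≈ -0.66667)
C = -⅙ (C = -⅔/4 = -⅔*¼ = -⅙ ≈ -0.16667)
G(y) = -7/4 (G(y) = -¼*7 = -7/4)
(C*2)*G(-42) = -⅙*2*(-7/4) = -⅓*(-7/4) = 7/12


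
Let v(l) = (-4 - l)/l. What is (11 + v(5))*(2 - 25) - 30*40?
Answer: -7058/5 ≈ -1411.6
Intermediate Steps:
v(l) = (-4 - l)/l
(11 + v(5))*(2 - 25) - 30*40 = (11 + (-4 - 1*5)/5)*(2 - 25) - 30*40 = (11 + (-4 - 5)/5)*(-23) - 1200 = (11 + (⅕)*(-9))*(-23) - 1200 = (11 - 9/5)*(-23) - 1200 = (46/5)*(-23) - 1200 = -1058/5 - 1200 = -7058/5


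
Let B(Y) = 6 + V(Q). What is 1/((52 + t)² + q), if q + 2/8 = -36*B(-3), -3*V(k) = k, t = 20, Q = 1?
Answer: 4/19919 ≈ 0.00020081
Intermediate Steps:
V(k) = -k/3
B(Y) = 17/3 (B(Y) = 6 - ⅓*1 = 6 - ⅓ = 17/3)
q = -817/4 (q = -¼ - 36*17/3 = -¼ - 204 = -817/4 ≈ -204.25)
1/((52 + t)² + q) = 1/((52 + 20)² - 817/4) = 1/(72² - 817/4) = 1/(5184 - 817/4) = 1/(19919/4) = 4/19919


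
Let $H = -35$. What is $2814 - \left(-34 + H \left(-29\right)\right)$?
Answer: $1833$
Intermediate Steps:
$2814 - \left(-34 + H \left(-29\right)\right) = 2814 - \left(-34 - -1015\right) = 2814 - \left(-34 + 1015\right) = 2814 - 981 = 1833$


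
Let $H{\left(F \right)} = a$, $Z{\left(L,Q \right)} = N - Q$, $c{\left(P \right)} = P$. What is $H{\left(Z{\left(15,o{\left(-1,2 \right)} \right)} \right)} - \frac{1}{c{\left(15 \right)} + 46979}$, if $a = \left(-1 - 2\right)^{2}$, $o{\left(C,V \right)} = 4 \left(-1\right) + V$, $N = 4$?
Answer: $\frac{422945}{46994} \approx 9.0$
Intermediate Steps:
$o{\left(C,V \right)} = -4 + V$
$Z{\left(L,Q \right)} = 4 - Q$
$a = 9$ ($a = \left(-3\right)^{2} = 9$)
$H{\left(F \right)} = 9$
$H{\left(Z{\left(15,o{\left(-1,2 \right)} \right)} \right)} - \frac{1}{c{\left(15 \right)} + 46979} = 9 - \frac{1}{15 + 46979} = 9 - \frac{1}{46994} = \frac{422945}{46994}$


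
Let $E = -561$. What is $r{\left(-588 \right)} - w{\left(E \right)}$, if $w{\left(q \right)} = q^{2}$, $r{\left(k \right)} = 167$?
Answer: $-314554$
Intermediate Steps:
$r{\left(-588 \right)} - w{\left(E \right)} = 167 - \left(-561\right)^{2} = 167 - 314721 = -314554$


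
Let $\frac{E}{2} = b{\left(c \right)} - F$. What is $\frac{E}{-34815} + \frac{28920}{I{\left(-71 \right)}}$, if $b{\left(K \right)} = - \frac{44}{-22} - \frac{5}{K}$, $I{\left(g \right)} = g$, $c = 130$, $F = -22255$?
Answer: $- \frac{13130133751}{32134245} \approx -408.6$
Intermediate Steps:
$b{\left(K \right)} = 2 - \frac{5}{K}$ ($b{\left(K \right)} = \left(-44\right) \left(- \frac{1}{22}\right) - \frac{5}{K} = 2 - \frac{5}{K}$)
$E = \frac{578681}{13}$ ($E = 2 \left(\left(2 - \frac{5}{130}\right) - -22255\right) = 2 \left(\left(2 - \frac{1}{26}\right) + 22255\right) = 2 \left(\frac{51}{26} + 22255\right) = 2 \cdot \frac{578681}{26} = \frac{578681}{13} \approx 44514.0$)
$\frac{E}{-34815} + \frac{28920}{I{\left(-71 \right)}} = \frac{578681}{13 \left(-34815\right)} + \frac{28920}{-71} = \frac{578681}{13} \left(- \frac{1}{34815}\right) + 28920 \left(- \frac{1}{71}\right) = - \frac{578681}{452595} - \frac{28920}{71} = - \frac{13130133751}{32134245}$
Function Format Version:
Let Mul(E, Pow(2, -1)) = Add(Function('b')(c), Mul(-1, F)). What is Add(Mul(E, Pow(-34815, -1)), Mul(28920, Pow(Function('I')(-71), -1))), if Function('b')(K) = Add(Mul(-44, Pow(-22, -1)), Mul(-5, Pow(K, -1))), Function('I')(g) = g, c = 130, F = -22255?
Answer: Rational(-13130133751, 32134245) ≈ -408.60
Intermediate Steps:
Function('b')(K) = Add(2, Mul(-5, Pow(K, -1))) (Function('b')(K) = Add(Mul(-44, Rational(-1, 22)), Mul(-5, Pow(K, -1))) = Add(2, Mul(-5, Pow(K, -1))))
E = Rational(578681, 13) (E = Mul(2, Add(Add(2, Mul(-5, Pow(130, -1))), Mul(-1, -22255))) = Mul(2, Add(Add(2, Mul(-5, Rational(1, 130))), 22255)) = Mul(2, Add(Add(2, Rational(-1, 26)), 22255)) = Mul(2, Add(Rational(51, 26), 22255)) = Mul(2, Rational(578681, 26)) = Rational(578681, 13) ≈ 44514.)
Add(Mul(E, Pow(-34815, -1)), Mul(28920, Pow(Function('I')(-71), -1))) = Add(Mul(Rational(578681, 13), Pow(-34815, -1)), Mul(28920, Pow(-71, -1))) = Add(Mul(Rational(578681, 13), Rational(-1, 34815)), Mul(28920, Rational(-1, 71))) = Add(Rational(-578681, 452595), Rational(-28920, 71)) = Rational(-13130133751, 32134245)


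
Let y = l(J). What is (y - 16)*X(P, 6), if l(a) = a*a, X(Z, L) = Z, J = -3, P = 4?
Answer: -28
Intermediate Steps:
l(a) = a**2
y = 9 (y = (-3)**2 = 9)
(y - 16)*X(P, 6) = (9 - 16)*4 = -7*4 = -28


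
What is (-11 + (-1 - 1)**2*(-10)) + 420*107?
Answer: 44889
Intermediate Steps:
(-11 + (-1 - 1)**2*(-10)) + 420*107 = (-11 + (-2)**2*(-10)) + 44940 = (-11 + 4*(-10)) + 44940 = (-11 - 40) + 44940 = -51 + 44940 = 44889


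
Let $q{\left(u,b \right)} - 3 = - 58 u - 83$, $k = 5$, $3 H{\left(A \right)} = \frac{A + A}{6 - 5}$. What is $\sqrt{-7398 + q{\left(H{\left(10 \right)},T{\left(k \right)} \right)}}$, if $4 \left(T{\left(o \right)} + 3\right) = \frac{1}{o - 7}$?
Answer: $\frac{i \sqrt{70782}}{3} \approx 88.683 i$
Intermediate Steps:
$H{\left(A \right)} = \frac{2 A}{3}$ ($H{\left(A \right)} = \frac{\left(A + A\right) \frac{1}{6 - 5}}{3} = \frac{2 A 1^{-1}}{3} = \frac{2 A 1}{3} = \frac{2 A}{3}$)
$T{\left(o \right)} = -3 + \frac{1}{4 \left(-7 + o\right)}$ ($T{\left(o \right)} = -3 + \frac{1}{4 \left(o - 7\right)} = -3 + \frac{1}{4 \left(-7 + o\right)}$)
$q{\left(u,b \right)} = -80 - 58 u$ ($q{\left(u,b \right)} = 3 - \left(83 + 58 u\right) = -80 - 58 u$)
$\sqrt{-7398 + q{\left(H{\left(10 \right)},T{\left(k \right)} \right)}} = \sqrt{-7398 - \left(80 + 58 \cdot \frac{2}{3} \cdot 10\right)} = \sqrt{-7398 - \frac{1400}{3}} = \sqrt{- \frac{23594}{3}} = \frac{i \sqrt{70782}}{3}$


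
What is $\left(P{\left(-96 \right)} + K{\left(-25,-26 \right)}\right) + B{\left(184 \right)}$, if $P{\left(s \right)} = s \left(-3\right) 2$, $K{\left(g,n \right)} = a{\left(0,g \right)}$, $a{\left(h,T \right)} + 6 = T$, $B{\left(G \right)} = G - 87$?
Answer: $642$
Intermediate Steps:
$B{\left(G \right)} = -87 + G$
$a{\left(h,T \right)} = -6 + T$
$K{\left(g,n \right)} = -6 + g$
$P{\left(s \right)} = - 6 s$ ($P{\left(s \right)} = - 3 s 2 = - 6 s$)
$\left(P{\left(-96 \right)} + K{\left(-25,-26 \right)}\right) + B{\left(184 \right)} = \left(\left(-6\right) \left(-96\right) - 31\right) + \left(-87 + 184\right) = \left(576 - 31\right) + 97 = 545 + 97 = 642$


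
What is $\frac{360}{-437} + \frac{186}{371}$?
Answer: $- \frac{52278}{162127} \approx -0.32245$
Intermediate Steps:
$\frac{360}{-437} + \frac{186}{371} = 360 \left(- \frac{1}{437}\right) + 186 \cdot \frac{1}{371} = - \frac{360}{437} + \frac{186}{371} = - \frac{52278}{162127}$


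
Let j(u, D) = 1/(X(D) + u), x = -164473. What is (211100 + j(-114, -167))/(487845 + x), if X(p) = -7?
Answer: 25543099/39128012 ≈ 0.65281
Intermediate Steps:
j(u, D) = 1/(-7 + u)
(211100 + j(-114, -167))/(487845 + x) = (211100 + 1/(-7 - 114))/(487845 - 164473) = (211100 + 1/(-121))/323372 = (211100 - 1/121)*(1/323372) = (25543099/121)*(1/323372) = 25543099/39128012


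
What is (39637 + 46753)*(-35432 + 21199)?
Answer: -1229588870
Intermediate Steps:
(39637 + 46753)*(-35432 + 21199) = 86390*(-14233) = -1229588870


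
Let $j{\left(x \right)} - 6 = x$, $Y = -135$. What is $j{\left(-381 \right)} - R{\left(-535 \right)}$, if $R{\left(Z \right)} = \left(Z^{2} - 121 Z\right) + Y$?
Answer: $-351200$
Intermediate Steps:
$j{\left(x \right)} = 6 + x$
$R{\left(Z \right)} = -135 + Z^{2} - 121 Z$ ($R{\left(Z \right)} = \left(Z^{2} - 121 Z\right) - 135 = -135 + Z^{2} - 121 Z$)
$j{\left(-381 \right)} - R{\left(-535 \right)} = \left(6 - 381\right) - \left(-135 + \left(-535\right)^{2} - -64735\right) = -375 - \left(-135 + 286225 + 64735\right) = -375 - 350825 = -351200$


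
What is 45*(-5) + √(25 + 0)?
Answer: -220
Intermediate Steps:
45*(-5) + √(25 + 0) = -225 + √25 = -225 + 5 = -220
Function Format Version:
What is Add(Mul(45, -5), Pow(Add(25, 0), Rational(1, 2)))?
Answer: -220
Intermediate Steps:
Add(Mul(45, -5), Pow(Add(25, 0), Rational(1, 2))) = Add(-225, Pow(25, Rational(1, 2))) = Add(-225, 5) = -220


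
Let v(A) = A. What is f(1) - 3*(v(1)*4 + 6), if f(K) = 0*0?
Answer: -30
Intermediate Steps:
f(K) = 0
f(1) - 3*(v(1)*4 + 6) = 0 - 3*(1*4 + 6) = 0 - 3*(4 + 6) = 0 - 3*10 = 0 - 30 = -30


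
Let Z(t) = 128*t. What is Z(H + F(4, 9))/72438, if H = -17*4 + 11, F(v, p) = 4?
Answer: -3392/36219 ≈ -0.093652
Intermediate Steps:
H = -57 (H = -68 + 11 = -57)
Z(H + F(4, 9))/72438 = (128*(-57 + 4))/72438 = (128*(-53))*(1/72438) = -6784*1/72438 = -3392/36219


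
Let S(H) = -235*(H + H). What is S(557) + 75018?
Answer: -186772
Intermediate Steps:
S(H) = -470*H
S(557) + 75018 = -470*557 + 75018 = -261790 + 75018 = -186772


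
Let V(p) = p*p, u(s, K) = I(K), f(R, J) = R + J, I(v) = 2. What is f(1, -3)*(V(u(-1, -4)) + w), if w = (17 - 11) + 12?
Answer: -44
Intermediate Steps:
f(R, J) = J + R
u(s, K) = 2
w = 18 (w = 6 + 12 = 18)
V(p) = p**2
f(1, -3)*(V(u(-1, -4)) + w) = (-3 + 1)*(2**2 + 18) = -2*(4 + 18) = -2*22 = -44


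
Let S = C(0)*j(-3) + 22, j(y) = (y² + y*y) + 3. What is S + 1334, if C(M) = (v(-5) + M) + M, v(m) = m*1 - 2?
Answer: 1209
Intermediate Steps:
v(m) = -2 + m (v(m) = m - 2 = -2 + m)
j(y) = 3 + 2*y² (j(y) = (y² + y²) + 3 = 2*y² + 3 = 3 + 2*y²)
C(M) = -7 + 2*M (C(M) = ((-2 - 5) + M) + M = (-7 + M) + M = -7 + 2*M)
S = -125 (S = (-7 + 2*0)*(3 + 2*(-3)²) + 22 = (-7 + 0)*(3 + 2*9) + 22 = -7*(3 + 18) + 22 = -7*21 + 22 = -147 + 22 = -125)
S + 1334 = -125 + 1334 = 1209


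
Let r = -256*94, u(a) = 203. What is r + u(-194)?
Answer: -23861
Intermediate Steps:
r = -24064
r + u(-194) = -24064 + 203 = -23861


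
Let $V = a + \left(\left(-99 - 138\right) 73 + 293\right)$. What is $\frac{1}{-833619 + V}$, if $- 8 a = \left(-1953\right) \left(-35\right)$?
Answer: $- \frac{8}{6873371} \approx -1.1639 \cdot 10^{-6}$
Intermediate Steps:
$a = - \frac{68355}{8}$ ($a = - \frac{\left(-1953\right) \left(-35\right)}{8} = \left(- \frac{1}{8}\right) 68355 = - \frac{68355}{8} \approx -8544.4$)
$V = - \frac{204419}{8}$ ($V = - \frac{68355}{8} + \left(\left(-99 - 138\right) 73 + 293\right) = - \frac{68355}{8} + \left(\left(-237\right) 73 + 293\right) = - \frac{68355}{8} + \left(-17301 + 293\right) = - \frac{68355}{8} - 17008 = - \frac{204419}{8} \approx -25552.0$)
$\frac{1}{-833619 + V} = \frac{1}{-833619 - \frac{204419}{8}} = \frac{1}{- \frac{6873371}{8}} = - \frac{8}{6873371}$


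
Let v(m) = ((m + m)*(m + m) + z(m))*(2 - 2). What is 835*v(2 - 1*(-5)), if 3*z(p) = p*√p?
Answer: 0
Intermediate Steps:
z(p) = p^(3/2)/3 (z(p) = (p*√p)/3 = p^(3/2)/3)
v(m) = 0 (v(m) = ((m + m)*(m + m) + m^(3/2)/3)*(2 - 2) = ((2*m)*(2*m) + m^(3/2)/3)*0 = (4*m² + m^(3/2)/3)*0 = 0)
835*v(2 - 1*(-5)) = 835*0 = 0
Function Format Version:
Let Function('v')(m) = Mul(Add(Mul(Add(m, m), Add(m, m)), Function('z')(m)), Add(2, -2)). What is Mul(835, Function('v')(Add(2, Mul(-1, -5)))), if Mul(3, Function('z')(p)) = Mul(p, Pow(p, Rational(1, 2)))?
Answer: 0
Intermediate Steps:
Function('z')(p) = Mul(Rational(1, 3), Pow(p, Rational(3, 2))) (Function('z')(p) = Mul(Rational(1, 3), Mul(p, Pow(p, Rational(1, 2)))) = Mul(Rational(1, 3), Pow(p, Rational(3, 2))))
Function('v')(m) = 0 (Function('v')(m) = Mul(Add(Mul(Add(m, m), Add(m, m)), Mul(Rational(1, 3), Pow(m, Rational(3, 2)))), Add(2, -2)) = Mul(Add(Mul(Mul(2, m), Mul(2, m)), Mul(Rational(1, 3), Pow(m, Rational(3, 2)))), 0) = Mul(Add(Mul(4, Pow(m, 2)), Mul(Rational(1, 3), Pow(m, Rational(3, 2)))), 0) = 0)
Mul(835, Function('v')(Add(2, Mul(-1, -5)))) = Mul(835, 0) = 0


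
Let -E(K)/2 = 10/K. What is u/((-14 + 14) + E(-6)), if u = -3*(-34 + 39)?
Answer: -9/2 ≈ -4.5000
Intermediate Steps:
E(K) = -20/K
u = -15 (u = -3*5 = -15)
u/((-14 + 14) + E(-6)) = -15/((-14 + 14) - 20/(-6)) = -15/(0 - 20*(-⅙)) = -15/(0 + 10/3) = -15/10/3 = -15*3/10 = -9/2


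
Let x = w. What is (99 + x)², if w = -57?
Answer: 1764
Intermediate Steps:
x = -57
(99 + x)² = (99 - 57)² = 42² = 1764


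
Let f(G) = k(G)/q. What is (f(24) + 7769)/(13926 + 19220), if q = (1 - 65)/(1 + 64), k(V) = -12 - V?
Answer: 124889/530336 ≈ 0.23549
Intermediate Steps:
q = -64/65 ≈ -0.98462
f(G) = 195/16 + 65*G/64 (f(G) = (-12 - G)/(-64/65) = (-12 - G)*(-65/64) = 195/16 + 65*G/64)
(f(24) + 7769)/(13926 + 19220) = ((195/16 + (65/64)*24) + 7769)/(13926 + 19220) = ((195/16 + 195/8) + 7769)/33146 = (585/16 + 7769)*(1/33146) = (124889/16)*(1/33146) = 124889/530336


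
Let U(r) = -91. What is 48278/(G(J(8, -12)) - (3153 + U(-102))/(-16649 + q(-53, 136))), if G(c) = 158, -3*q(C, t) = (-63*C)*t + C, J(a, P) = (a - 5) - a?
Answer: 12166007722/39820435 ≈ 305.52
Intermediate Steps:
J(a, P) = -5 (J(a, P) = (-5 + a) - a = -5)
q(C, t) = -C/3 + 21*C*t (q(C, t) = -((-63*C)*t + C)/3 = -(-63*C*t + C)/3 = -(C - 63*C*t)/3 = -C/3 + 21*C*t)
48278/(G(J(8, -12)) - (3153 + U(-102))/(-16649 + q(-53, 136))) = 48278/(158 - (3153 - 91)/(-16649 + (⅓)*(-53)*(-1 + 63*136))) = 48278/(158 - 3062/(-16649 + (⅓)*(-53)*(-1 + 8568))) = 48278/(158 - 3062/(-16649 + (⅓)*(-53)*8567)) = 48278/(158 - 3062/(-16649 - 454051/3)) = 48278/(158 - 3062/(-503998/3)) = 48278/(158 - 3062*(-3)/503998) = 48278/(158 - 1*(-4593/251999)) = 48278/(158 + 4593/251999) = 48278/(39820435/251999) = 48278*(251999/39820435) = 12166007722/39820435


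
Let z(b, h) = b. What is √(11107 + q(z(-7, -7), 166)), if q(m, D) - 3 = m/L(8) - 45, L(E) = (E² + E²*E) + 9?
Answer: √420746170/195 ≈ 105.19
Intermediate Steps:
L(E) = 9 + E² + E³ (L(E) = (E² + E³) + 9 = 9 + E² + E³)
q(m, D) = -42 + m/585 (q(m, D) = 3 + (m/(9 + 8² + 8³) - 45) = 3 + (m/(9 + 64 + 512) - 45) = 3 + (m/585 - 45) = 3 + (-45 + m/585) = -42 + m/585)
√(11107 + q(z(-7, -7), 166)) = √(11107 + (-42 + (1/585)*(-7))) = √(11107 + (-42 - 7/585)) = √(11107 - 24577/585) = √(6473018/585) = √420746170/195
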